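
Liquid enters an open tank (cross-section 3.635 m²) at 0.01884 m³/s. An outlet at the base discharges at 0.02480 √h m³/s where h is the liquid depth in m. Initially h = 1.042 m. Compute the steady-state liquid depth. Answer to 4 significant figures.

0.5771 m

Level balance: A dh/dt = 0.01884 − 0.02480 √h. Setting dh/dt = 0:
Q_in = 0.02480 √h_ss ⇒ √h_ss = 0.01884/0.02480 = 0.759677.
h_ss = 0.759677² = 0.577110 m. (Since h₀ = 1.042 m > h_ss, the level will fall toward this value.)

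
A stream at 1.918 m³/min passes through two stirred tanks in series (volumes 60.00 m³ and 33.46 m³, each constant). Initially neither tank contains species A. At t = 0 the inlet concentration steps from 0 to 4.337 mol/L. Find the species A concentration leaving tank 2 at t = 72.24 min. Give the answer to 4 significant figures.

Species balance on tank i: dCᵢ/dt = (Cᵢ₋₁ − Cᵢ)/τᵢ with τᵢ = Vᵢ/Q.
τ₁ = 60.00/1.918 = 31.2826 min; τ₂ = 33.46/1.918 = 17.4453 min.
Tank 1: C₁ = C_in(1 − e^(−t/τ₁)). Tank 2 (τ₁ ≠ τ₂): C₂ = C_in[1 − (τ₁ e^(−t/τ₁) − τ₂ e^(−t/τ₂))/(τ₁ − τ₂)].
At t = 72.24: e^(−t/τ₁) = 0.0993335, e^(−t/τ₂) = 0.0159077.
C₂ = 4.337·[1 − (31.2826·0.0993335 − 17.4453·0.0159077)/(13.8373)] = 4.337·0.795488 = 3.45003 mol/L.

3.450 mol/L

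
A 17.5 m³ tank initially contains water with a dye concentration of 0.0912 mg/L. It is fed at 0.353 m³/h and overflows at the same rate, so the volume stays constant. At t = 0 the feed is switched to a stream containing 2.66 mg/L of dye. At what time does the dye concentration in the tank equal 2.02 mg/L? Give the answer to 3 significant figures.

68.9 h

Species balance: V dC/dt = Q(C_in − C) ⇒ τ = V/Q = 49.575 h.
C(t) = C_in + (C₀ − C_in) e^(−t/τ). Set C = 2.02 and solve for t:
e^(−t/τ) = (C − C_in)/(C₀ − C_in) = (2.02 − 2.66)/(0.0912 − 2.66) = 0.24914
t = −τ ln(…) = 49.575 × 1.3897 = 68.896 h.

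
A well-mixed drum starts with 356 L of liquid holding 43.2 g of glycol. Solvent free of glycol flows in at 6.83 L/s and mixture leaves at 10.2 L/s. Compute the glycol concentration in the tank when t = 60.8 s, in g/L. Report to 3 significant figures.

Total volume: dV/dt = Q_in − Q_out = -3.3700 L/s, so V(t) = 356 − 3.3700 t and V(60.8) = 151.10 L.
No glycol enters, so dm/dt = −Q_out · (m/V).
Separate: dm/m = −Q_out dt/V(t) ⇒ ln(m/m₀) = −(Q_out/(Q_in−Q_out)) ln(V/V₀).
m = m₀ (V₀/V)^(Q_out/(Q_in−Q_out)) = 43.2 × (356/151.10)^(-3.0267) = 3.2287 g.
C = m/V = 3.2287/151.10 = 0.021367 g/L.

0.0214 g/L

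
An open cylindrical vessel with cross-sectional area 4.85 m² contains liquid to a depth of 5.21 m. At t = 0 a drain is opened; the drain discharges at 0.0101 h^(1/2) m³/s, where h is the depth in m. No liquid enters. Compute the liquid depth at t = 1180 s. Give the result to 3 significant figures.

A dh/dt = −Q_out = −0.0101 √h.
∫ h^(−1/2) dh = −(0.0101/A) ∫ dt, giving 2√h = 2√h₀ − (0.0101/A) t.
√h = √5.21 − 0.0101·1180/(2·4.85) = 2.2825 − 1.2287 = 1.0539.
h = 1.0539² = 1.1107 m.

1.11 m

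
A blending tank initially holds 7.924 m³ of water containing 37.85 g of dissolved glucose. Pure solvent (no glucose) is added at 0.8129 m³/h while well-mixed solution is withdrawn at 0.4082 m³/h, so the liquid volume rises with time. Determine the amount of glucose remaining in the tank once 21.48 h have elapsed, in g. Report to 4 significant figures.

Let m(t) be the amount of glucose. Volume: V(t) = V₀ + (Q_in − Q_out) t = 7.924 + 0.404700 t; V(21.48) = 16.6170 m³.
Solute balance: dm/dt = 0 − Q_out C = −Q_out m/V(t).
Separate: dm/m = −Q_out dt/V(t) ⇒ ln(m/m₀) = −(Q_out/(Q_in−Q_out)) ln(V/V₀).
m = m₀ (V₀/V)^(Q_out/(Q_in−Q_out)) = 37.85 × (7.924/16.6170)^(1.00865) = 17.9340 g.

17.93 g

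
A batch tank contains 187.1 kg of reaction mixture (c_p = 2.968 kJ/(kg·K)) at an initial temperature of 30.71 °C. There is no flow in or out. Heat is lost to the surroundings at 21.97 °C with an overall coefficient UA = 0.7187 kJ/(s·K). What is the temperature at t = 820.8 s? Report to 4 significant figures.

M c_p dT/dt = −UA(T − T_amb).
dT/dt = (T_ss − T)/τ with T_ss = T_amb = 21.9700 °C, τ = M c_p/UA = 187.1·2.968/0.7187 = 772.663 s.
Integrating: T(t) = T_ss + (T₀ − T_ss) e^(−t/τ).
T(820.8) = 21.9700 + (8.74000)·0.345660 = 24.9911 °C.

24.99 °C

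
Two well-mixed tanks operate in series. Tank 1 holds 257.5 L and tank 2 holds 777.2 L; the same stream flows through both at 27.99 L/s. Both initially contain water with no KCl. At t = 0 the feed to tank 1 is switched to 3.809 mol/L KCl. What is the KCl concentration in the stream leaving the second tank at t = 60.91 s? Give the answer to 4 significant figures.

3.176 mol/L

Time constants: τᵢ = Vᵢ/Q for each well-mixed tank.
τ₁ = 257.5/27.99 = 9.19971 s; τ₂ = 777.2/27.99 = 27.7671 s.
Tank 1: C₁ = C_in(1 − e^(−t/τ₁)). Tank 2 (τ₁ ≠ τ₂): C₂ = C_in[1 − (τ₁ e^(−t/τ₁) − τ₂ e^(−t/τ₂))/(τ₁ − τ₂)].
At t = 60.91: e^(−t/τ₁) = 0.00133229, e^(−t/τ₂) = 0.111514.
C₂ = 3.809·[1 − (9.19971·0.00133229 − 27.7671·0.111514)/(-18.5673)] = 3.809·0.833894 = 3.17630 mol/L.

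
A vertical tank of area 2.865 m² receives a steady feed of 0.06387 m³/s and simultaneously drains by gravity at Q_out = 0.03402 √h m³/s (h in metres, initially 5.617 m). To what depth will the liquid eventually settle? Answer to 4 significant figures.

3.525 m

Volume balance on the tank: A dh/dt = Q_in − 0.03402 √h. At steady state dh/dt = 0:
Q_in = 0.03402 √h_ss ⇒ √h_ss = 0.06387/0.03402 = 1.87743.
h_ss = 1.87743² = 3.52472 m. (Since h₀ = 5.617 m > h_ss, the level will fall toward this value.)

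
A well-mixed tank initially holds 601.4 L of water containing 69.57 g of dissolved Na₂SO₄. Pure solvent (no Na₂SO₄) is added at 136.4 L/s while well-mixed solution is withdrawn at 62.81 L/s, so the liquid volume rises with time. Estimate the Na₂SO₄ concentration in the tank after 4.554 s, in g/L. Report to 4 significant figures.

0.05090 g/L

Total volume: dV/dt = Q_in − Q_out = 73.5900 L/s, so V(t) = 601.4 + 73.5900 t and V(4.554) = 936.529 L.
No Na₂SO₄ enters, so dm/dt = −Q_out · (m/V).
dm/m = −Q_out dt/(V₀ + 73.5900 t); integrating gives ln(m/m₀) = −(Q_out/(Q_in−Q_out)) ln(V/V₀).
m = m₀ (V₀/V)^(Q_out/(Q_in−Q_out)) = 69.57 × (601.4/936.529)^(0.853513) = 47.6697 g.
C = m/V = 47.6697/936.529 = 0.0509004 g/L.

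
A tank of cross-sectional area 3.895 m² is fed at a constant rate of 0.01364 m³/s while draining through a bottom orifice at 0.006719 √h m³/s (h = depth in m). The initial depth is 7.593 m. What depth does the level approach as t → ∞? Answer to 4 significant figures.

4.121 m

A dh/dt = Q_in − 0.006719 √h. Steady state requires inflow = outflow:
Q_in = 0.006719 √h_ss ⇒ √h_ss = 0.01364/0.006719 = 2.03006.
h_ss = 2.03006² = 4.12116 m. (Since h₀ = 7.593 m > h_ss, the level will fall toward this value.)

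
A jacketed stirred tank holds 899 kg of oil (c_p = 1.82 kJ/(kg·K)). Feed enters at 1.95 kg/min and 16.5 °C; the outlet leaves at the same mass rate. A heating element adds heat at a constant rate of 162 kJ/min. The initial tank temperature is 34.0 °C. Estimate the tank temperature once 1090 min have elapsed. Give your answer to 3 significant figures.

59.5 °C

M c_p dT/dt = ṁ c_p (T_in − T) + Q̇.
Rearrange: dT/dt = (T_ss − T)/τ with τ = M/ṁ = 461.03 min and T_ss = T_in + Q̇/(ṁ c_p) = 62.147 °C.
Solution: T(t) = T_ss + (T₀ − T_ss) e^(−t/τ).
T(1090) = 62.147 + (-28.147)·e^(−1090/461.03) = 62.147 + (-28.147)·0.094016 = 59.500 °C.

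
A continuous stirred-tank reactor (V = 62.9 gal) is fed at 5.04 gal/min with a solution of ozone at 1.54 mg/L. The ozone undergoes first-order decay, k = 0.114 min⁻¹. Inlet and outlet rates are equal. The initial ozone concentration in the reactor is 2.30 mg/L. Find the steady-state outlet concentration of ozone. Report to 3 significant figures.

0.636 mg/L

Accumulation = in − out − consumed: V dC/dt = Q C_in − Q C − k V C.
Steady state (dC/dt = 0): C_ss = Q C_in/(Q + kV) = C_in/(1 + kV/Q).
C_ss = 5.04·1.54/(5.04 + 0.114·62.9) = 7.7616/12.211 = 0.63564 mg/L.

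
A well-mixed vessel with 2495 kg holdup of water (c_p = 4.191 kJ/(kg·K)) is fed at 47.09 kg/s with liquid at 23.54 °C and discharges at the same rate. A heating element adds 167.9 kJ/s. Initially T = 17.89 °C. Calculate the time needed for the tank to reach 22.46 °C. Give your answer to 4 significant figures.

M c_p dT/dt = ṁ c_p (T_in − T) + Q̇.
τ = M/ṁ = 52.9836 s; T_ss = T_in + Q̇/(ṁ c_p) = 24.3908 °C.
T(t) = T_ss + (T₀ − T_ss) e^(−t/τ). Set T = 22.46:
e^(−t/τ) = (22.46 − 24.3908)/(17.89 − 24.3908) = 0.297005
t = −52.9836 · ln(0.297005) = 64.3225 s.

64.32 s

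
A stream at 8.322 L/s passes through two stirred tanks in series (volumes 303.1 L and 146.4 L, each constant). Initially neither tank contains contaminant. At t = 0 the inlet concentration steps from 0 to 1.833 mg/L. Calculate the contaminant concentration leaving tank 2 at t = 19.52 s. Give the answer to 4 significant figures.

0.3231 mg/L

Time constants: τᵢ = Vᵢ/Q for each well-mixed tank.
τ₁ = 303.1/8.322 = 36.4215 s; τ₂ = 146.4/8.322 = 17.5919 s.
Solving the cascade with C₁(0)=C₂(0)=0 gives C₂(t) = C_in[1 − (τ₁ e^(−t/τ₁) − τ₂ e^(−t/τ₂))/(τ₁ − τ₂)].
At t = 19.52: e^(−t/τ₁) = 0.585115, e^(−t/τ₂) = 0.329691.
C₂ = 1.833·[1 − (36.4215·0.585115 − 17.5919·0.329691)/(18.8296)] = 1.833·0.176250 = 0.323066 mg/L.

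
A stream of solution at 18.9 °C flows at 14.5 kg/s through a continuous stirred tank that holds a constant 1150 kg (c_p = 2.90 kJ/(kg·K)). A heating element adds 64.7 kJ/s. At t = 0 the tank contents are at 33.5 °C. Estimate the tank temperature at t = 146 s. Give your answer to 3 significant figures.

Energy balance: M c_p dT/dt = ṁ c_p (T_in − T) + 64.7.
Rearrange: dT/dt = (T_ss − T)/τ with τ = M/ṁ = 79.310 s and T_ss = T_in + Q̇/(ṁ c_p) = 20.439 °C.
T approaches T_ss exponentially: T(t) = T_ss + (T₀ − T_ss) e^(−t/τ).
T(146) = 20.439 + (13.061)·e^(−146/79.310) = 20.439 + (13.061)·0.15868 = 22.511 °C.

22.5 °C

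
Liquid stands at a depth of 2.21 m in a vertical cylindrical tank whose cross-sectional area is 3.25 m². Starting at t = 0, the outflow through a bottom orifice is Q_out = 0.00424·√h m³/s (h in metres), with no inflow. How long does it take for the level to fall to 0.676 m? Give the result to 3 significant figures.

1020 s

With no inflow, A dh/dt = −0.00424 √h.
∫ h^(−1/2) dh = −(0.00424/A) ∫ dt, giving 2√h = 2√h₀ − (0.00424/A) t.
t = 2A(√h₀ − √h)/0.00424 = 2·3.25·(√2.21 − √0.676)/0.00424
  = 6.5000 × (1.4866 − 0.82219) / 0.00424 = 1018.6 s.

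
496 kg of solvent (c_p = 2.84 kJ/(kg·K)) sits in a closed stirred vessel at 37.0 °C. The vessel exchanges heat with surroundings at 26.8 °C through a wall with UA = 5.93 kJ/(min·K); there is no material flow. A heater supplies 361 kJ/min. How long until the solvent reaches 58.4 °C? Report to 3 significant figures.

Lumped-capacitance energy balance: M c_p dT/dt = UA(T_amb − T) + Q̇.
τ = M c_p/UA = 237.54 min; T_ss = T_amb + Q̇/UA = 26.8 + 361/5.93 = 87.677 °C.
T(t) = T_ss + (T₀ − T_ss)e^(−t/τ); set T = 58.4:
t = −τ ln[(T − T_ss)/(T₀ − T_ss)] = −237.54 · ln(0.57772) = 130.33 min.

130 min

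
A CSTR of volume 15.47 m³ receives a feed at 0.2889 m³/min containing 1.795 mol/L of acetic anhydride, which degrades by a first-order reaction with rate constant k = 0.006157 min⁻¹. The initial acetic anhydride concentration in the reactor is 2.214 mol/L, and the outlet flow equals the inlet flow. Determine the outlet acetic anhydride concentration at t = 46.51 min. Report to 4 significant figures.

1.622 mol/L

Species balance: V dC/dt = Q C_in − Q C − k V C.
This is linear with rate a = Q/V + k = 0.0248319 min⁻¹.
C_ss = Q C_in/(Q + kV) = 1.34993 mol/L; C(t) = C_ss + (C₀ − C_ss) e^(−a t).
C(46.51) = 1.34993 + (0.864066)·e^(−0.0248319·46.51) = 1.34993 + (0.864066)·0.315080 = 1.62218 mol/L.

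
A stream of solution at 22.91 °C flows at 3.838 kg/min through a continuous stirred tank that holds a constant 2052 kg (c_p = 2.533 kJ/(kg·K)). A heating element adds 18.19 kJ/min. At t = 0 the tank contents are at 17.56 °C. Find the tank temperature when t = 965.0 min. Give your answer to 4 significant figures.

Energy balance: M c_p dT/dt = ṁ c_p (T_in − T) + 18.19.
τ = M/ṁ = 534.653 min; T_ss = T_in + Q̇/(ṁ c_p) = 22.91 + 18.19/(3.838·2.533) = 24.7811 °C.
This is linear first-order; T(t) = T_ss + (T₀ − T_ss) e^(−t/τ).
T(965.0) = 24.7811 + (-7.22108)·e^(−965.0/534.653) = 24.7811 + (-7.22108)·0.164490 = 23.5933 °C.

23.59 °C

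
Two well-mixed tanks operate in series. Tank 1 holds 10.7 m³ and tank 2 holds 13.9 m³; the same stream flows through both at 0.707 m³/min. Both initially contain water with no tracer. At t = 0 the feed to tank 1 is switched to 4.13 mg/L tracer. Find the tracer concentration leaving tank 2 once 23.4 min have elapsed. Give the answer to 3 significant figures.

Each tank obeys Vᵢ dCᵢ/dt = Q(Cᵢ₋₁ − Cᵢ), so τᵢ = Vᵢ/Q.
τ₁ = 10.7/0.707 = 15.134 min; τ₂ = 13.9/0.707 = 19.661 min.
Tank 1: C₁ = C_in(1 − e^(−t/τ₁)). Tank 2 (τ₁ ≠ τ₂): C₂ = C_in[1 − (τ₁ e^(−t/τ₁) − τ₂ e^(−t/τ₂))/(τ₁ − τ₂)].
At t = 23.4: e^(−t/τ₁) = 0.21307, e^(−t/τ₂) = 0.30416.
C₂ = 4.13·[1 − (15.134·0.21307 − 19.661·0.30416)/(-4.5262)] = 4.13·0.39125 = 1.6159 mg/L.

1.62 mg/L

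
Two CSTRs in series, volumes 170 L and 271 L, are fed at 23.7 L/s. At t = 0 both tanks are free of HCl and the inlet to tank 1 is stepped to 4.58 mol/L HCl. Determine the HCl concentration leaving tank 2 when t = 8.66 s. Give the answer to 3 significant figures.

1.12 mol/L

Each tank obeys Vᵢ dCᵢ/dt = Q(Cᵢ₋₁ − Cᵢ), so τᵢ = Vᵢ/Q.
τ₁ = 170/23.7 = 7.1730 s; τ₂ = 271/23.7 = 11.435 s.
Tank 1: C₁ = C_in(1 − e^(−t/τ₁)). Tank 2 (τ₁ ≠ τ₂): C₂ = C_in[1 − (τ₁ e^(−t/τ₁) − τ₂ e^(−t/τ₂))/(τ₁ − τ₂)].
At t = 8.66: e^(−t/τ₁) = 0.29900, e^(−t/τ₂) = 0.46891.
C₂ = 4.58·[1 − (7.1730·0.29900 − 11.435·0.46891)/(-4.2616)] = 4.58·0.24511 = 1.1226 mol/L.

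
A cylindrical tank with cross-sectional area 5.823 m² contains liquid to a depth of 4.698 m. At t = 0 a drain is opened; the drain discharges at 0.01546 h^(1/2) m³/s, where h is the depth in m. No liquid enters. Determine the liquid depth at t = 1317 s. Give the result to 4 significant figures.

With no inflow, A dh/dt = −0.01546 √h.
∫ h^(−1/2) dh = −(0.01546/A) ∫ dt, giving 2√h = 2√h₀ − (0.01546/A) t.
√h = √4.698 − 0.01546·1317/(2·5.823) = 2.16749 − 1.74831 = 0.419177.
h = 0.419177² = 0.175709 m.

0.1757 m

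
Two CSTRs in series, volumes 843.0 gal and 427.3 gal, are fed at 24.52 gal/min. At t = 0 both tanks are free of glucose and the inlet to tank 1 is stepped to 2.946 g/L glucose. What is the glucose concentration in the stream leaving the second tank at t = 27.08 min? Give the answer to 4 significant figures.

Species balance on tank i: dCᵢ/dt = (Cᵢ₋₁ − Cᵢ)/τᵢ with τᵢ = Vᵢ/Q.
τ₁ = 843.0/24.52 = 34.3801 min; τ₂ = 427.3/24.52 = 17.4266 min.
Tank 1: C₁ = C_in(1 − e^(−t/τ₁)). Tank 2 (τ₁ ≠ τ₂): C₂ = C_in[1 − (τ₁ e^(−t/τ₁) − τ₂ e^(−t/τ₂))/(τ₁ − τ₂)].
At t = 27.08: e^(−t/τ₁) = 0.454906, e^(−t/τ₂) = 0.211412.
C₂ = 2.946·[1 − (34.3801·0.454906 − 17.4266·0.211412)/(16.9535)] = 2.946·0.294806 = 0.868498 g/L.

0.8685 g/L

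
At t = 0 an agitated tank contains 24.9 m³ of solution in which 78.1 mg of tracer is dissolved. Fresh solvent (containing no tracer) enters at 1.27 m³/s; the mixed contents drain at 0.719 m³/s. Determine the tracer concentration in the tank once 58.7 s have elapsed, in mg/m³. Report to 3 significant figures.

Let m(t) be the amount of tracer. Volume: V(t) = V₀ + (Q_in − Q_out) t = 24.9 + 0.55100 t; V(58.7) = 57.244 m³.
Solute balance: dm/dt = 0 − Q_out C = −Q_out m/V(t).
Separate: dm/m = −Q_out dt/V(t) ⇒ ln(m/m₀) = −(Q_out/(Q_in−Q_out)) ln(V/V₀).
m = m₀ (V₀/V)^(Q_out/(Q_in−Q_out)) = 78.1 × (24.9/57.244)^(1.3049) = 26.357 mg.
C = m/V = 26.357/57.244 = 0.46043 mg/m³.

0.460 mg/m³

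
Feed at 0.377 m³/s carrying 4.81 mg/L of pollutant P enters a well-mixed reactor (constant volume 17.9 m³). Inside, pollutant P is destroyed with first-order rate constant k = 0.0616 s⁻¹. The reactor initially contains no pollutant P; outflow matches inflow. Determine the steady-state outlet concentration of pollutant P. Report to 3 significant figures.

1.23 mg/L

Species balance: V dC/dt = Q C_in − Q C − k V C.
Steady state (dC/dt = 0): C_ss = Q C_in/(Q + kV) = C_in/(1 + kV/Q).
C_ss = 0.377·4.81/(0.377 + 0.0616·17.9) = 1.8134/1.4796 = 1.2255 mg/L.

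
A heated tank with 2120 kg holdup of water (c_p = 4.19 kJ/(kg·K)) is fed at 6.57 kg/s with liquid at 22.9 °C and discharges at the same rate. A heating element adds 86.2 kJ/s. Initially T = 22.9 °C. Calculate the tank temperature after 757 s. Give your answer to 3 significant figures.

25.7 °C

First-law balance (no shaft work): M c_p dT/dt = ṁ c_p (T_in − T) + 86.2.
τ = M/ṁ = 322.68 s; T_ss = T_in + Q̇/(ṁ c_p) = 22.9 + 86.2/(6.57·4.19) = 26.031 °C.
T approaches T_ss exponentially: T(t) = T_ss + (T₀ − T_ss) e^(−t/τ).
T(757) = 26.031 + (-3.1313)·e^(−757/322.68) = 26.031 + (-3.1313)·0.095753 = 25.731 °C.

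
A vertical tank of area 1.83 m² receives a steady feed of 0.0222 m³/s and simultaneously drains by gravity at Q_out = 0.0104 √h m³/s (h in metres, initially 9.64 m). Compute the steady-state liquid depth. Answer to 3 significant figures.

4.56 m

Volume balance on the tank: A dh/dt = Q_in − 0.0104 √h. At steady state dh/dt = 0:
Q_in = 0.0104 √h_ss ⇒ √h_ss = 0.0222/0.0104 = 2.1346.
h_ss = 2.1346² = 4.5566 m. (Since h₀ = 9.64 m > h_ss, the level will fall toward this value.)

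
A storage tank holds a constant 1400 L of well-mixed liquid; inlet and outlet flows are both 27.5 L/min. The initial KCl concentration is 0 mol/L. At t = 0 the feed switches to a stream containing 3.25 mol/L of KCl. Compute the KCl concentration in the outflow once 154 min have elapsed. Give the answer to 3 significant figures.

Mass balance on the solute (V constant): V dC/dt = Q(C_in − C).
Rewrite as dC/dt + C/τ = C_in/τ, τ = V/Q = 50.909 min.
Integrating: C(t) = C_in + (C₀ − C_in) e^(−t/τ).
C(154) = 3.25 + (0 − 3.25)·e^(−154/50.909) = 3.25 + (-3.2500)·0.048558 = 3.0922 mol/L.

3.09 mol/L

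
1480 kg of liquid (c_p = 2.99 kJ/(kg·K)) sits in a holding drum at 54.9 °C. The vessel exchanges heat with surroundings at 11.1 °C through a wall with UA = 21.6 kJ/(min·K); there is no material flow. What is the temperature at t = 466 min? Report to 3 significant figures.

15.6 °C

First-law balance (no shaft work): M c_p dT/dt = −UA(T − T_amb).
dT/dt = (T_ss − T)/τ with T_ss = T_amb = 11.100 °C, τ = M c_p/UA = 1480·2.99/21.6 = 204.87 min.
Integrating: T(t) = T_ss + (T₀ − T_ss) e^(−t/τ).
T(466) = 11.100 + (43.800)·0.10284 = 15.604 °C.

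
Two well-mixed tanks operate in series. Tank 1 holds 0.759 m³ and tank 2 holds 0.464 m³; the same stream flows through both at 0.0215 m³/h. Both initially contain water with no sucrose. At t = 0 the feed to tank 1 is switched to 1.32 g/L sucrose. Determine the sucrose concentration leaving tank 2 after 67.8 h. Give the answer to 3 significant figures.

Time constants: τᵢ = Vᵢ/Q for each well-mixed tank.
τ₁ = 0.759/0.0215 = 35.302 h; τ₂ = 0.464/0.0215 = 21.581 h.
Tank 1: C₁ = C_in(1 − e^(−t/τ₁)). Tank 2 (τ₁ ≠ τ₂): C₂ = C_in[1 − (τ₁ e^(−t/τ₁) − τ₂ e^(−t/τ₂))/(τ₁ − τ₂)].
At t = 67.8: e^(−t/τ₁) = 0.14653, e^(−t/τ₂) = 0.043214.
C₂ = 1.32·[1 − (35.302·0.14653 − 21.581·0.043214)/(13.721)] = 1.32·0.69098 = 0.91209 g/L.

0.912 g/L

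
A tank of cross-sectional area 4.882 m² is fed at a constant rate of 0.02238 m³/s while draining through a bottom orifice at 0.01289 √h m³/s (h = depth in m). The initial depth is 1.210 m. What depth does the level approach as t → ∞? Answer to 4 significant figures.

Accumulation of liquid (constant cross-section A): A dh/dt = Q_in − 0.01289 √h. At steady state dh/dt = 0:
Q_in = 0.01289 √h_ss ⇒ √h_ss = 0.02238/0.01289 = 1.73623.
h_ss = 1.73623² = 3.01449 m. (Since h₀ = 1.210 m < h_ss, the level will rise toward this value.)

3.014 m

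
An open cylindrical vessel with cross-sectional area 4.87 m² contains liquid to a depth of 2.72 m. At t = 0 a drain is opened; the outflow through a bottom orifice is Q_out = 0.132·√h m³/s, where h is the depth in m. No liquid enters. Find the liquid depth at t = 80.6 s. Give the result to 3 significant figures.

Volume balance on the tank: A dh/dt = −0.132 √h.
This is separable: 2 d(√h)/dt = −0.132/A, so √h = √h₀ − (0.132/(2A)) t.
√h = √2.72 − 0.132·80.6/(2·4.87) = 1.6492 − 1.0923 = 0.55692.
h = 0.55692² = 0.31016 m.

0.310 m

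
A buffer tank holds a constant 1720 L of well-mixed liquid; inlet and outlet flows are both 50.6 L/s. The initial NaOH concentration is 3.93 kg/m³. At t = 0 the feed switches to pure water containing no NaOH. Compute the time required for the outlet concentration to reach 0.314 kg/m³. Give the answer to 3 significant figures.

85.9 s

Species balance: V dC/dt = Q(C_in − C) ⇒ τ = V/Q = 33.992 s.
C(t) = C_in + (C₀ − C_in) e^(−t/τ). Set C = 0.314 and solve for t:
e^(−t/τ) = (C − C_in)/(C₀ − C_in) = (0.314 − 0)/(3.93 − 0) = 0.079898
t = −τ ln(…) = 33.992 × 2.5270 = 85.898 s.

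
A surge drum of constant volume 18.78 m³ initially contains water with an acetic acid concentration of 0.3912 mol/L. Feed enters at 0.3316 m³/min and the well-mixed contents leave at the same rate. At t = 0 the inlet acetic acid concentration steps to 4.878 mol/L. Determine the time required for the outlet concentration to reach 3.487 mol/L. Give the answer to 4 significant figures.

66.33 min

Species balance: V dC/dt = Q(C_in − C) ⇒ τ = V/Q = 56.6345 min.
C(t) = C_in + (C₀ − C_in) e^(−t/τ). Set C = 3.487 and solve for t:
e^(−t/τ) = (C − C_in)/(C₀ − C_in) = (3.487 − 4.878)/(0.3912 − 4.878) = 0.310021
t = −τ ln(…) = 56.6345 × 1.17112 = 66.3256 min.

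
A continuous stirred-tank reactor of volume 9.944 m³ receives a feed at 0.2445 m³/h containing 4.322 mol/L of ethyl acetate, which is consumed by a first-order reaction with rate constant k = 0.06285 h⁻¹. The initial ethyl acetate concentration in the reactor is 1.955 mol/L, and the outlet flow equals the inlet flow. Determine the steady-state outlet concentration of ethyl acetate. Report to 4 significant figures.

1.215 mol/L

Accumulation = in − out − consumed: V dC/dt = Q C_in − Q C − k V C.
At steady state: 0 = Q C_in − (Q + kV) C_ss, so C_ss = Q C_in/(Q + kV).
C_ss = 0.2445·4.322/(0.2445 + 0.06285·9.944) = 1.05673/0.869480 = 1.21536 mol/L.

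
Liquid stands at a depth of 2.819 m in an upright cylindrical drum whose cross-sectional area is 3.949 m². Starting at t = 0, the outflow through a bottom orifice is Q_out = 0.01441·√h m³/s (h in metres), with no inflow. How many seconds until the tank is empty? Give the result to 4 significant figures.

Accumulation of liquid (constant cross-section A): A dh/dt = −0.01441 √h.
Separate and integrate: 2(√h − √h₀) = −(0.01441/A) t.
Set h = 0: 2√h₀ = (0.01441/A) t_empty ⇒ t_empty = 2A√h₀/0.01441.
t_empty = 2·3.949·√2.819/0.01441 = 7.89800·1.67899/0.01441 = 920.239 s.

920.2 s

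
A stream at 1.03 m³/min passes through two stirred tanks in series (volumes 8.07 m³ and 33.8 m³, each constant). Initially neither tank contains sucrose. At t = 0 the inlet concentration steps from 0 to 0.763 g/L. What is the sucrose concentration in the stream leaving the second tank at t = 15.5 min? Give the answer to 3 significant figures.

0.171 g/L

Each tank obeys Vᵢ dCᵢ/dt = Q(Cᵢ₋₁ − Cᵢ), so τᵢ = Vᵢ/Q.
τ₁ = 8.07/1.03 = 7.8350 min; τ₂ = 33.8/1.03 = 32.816 min.
Tank 1: C₁ = C_in(1 − e^(−t/τ₁)). Tank 2 (τ₁ ≠ τ₂): C₂ = C_in[1 − (τ₁ e^(−t/τ₁) − τ₂ e^(−t/τ₂))/(τ₁ − τ₂)].
At t = 15.5: e^(−t/τ₁) = 0.13830, e^(−t/τ₂) = 0.62354.
C₂ = 0.763·[1 − (7.8350·0.13830 − 32.816·0.62354)/(-24.981)] = 0.763·0.22427 = 0.17111 g/L.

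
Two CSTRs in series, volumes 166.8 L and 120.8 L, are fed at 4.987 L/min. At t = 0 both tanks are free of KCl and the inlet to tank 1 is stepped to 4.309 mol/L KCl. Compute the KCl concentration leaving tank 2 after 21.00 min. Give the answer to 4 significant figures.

0.7248 mol/L

Each tank obeys Vᵢ dCᵢ/dt = Q(Cᵢ₋₁ − Cᵢ), so τᵢ = Vᵢ/Q.
τ₁ = 166.8/4.987 = 33.4470 min; τ₂ = 120.8/4.987 = 24.2230 min.
Tank 1: C₁ = C_in(1 − e^(−t/τ₁)). Tank 2 (τ₁ ≠ τ₂): C₂ = C_in[1 − (τ₁ e^(−t/τ₁) − τ₂ e^(−t/τ₂))/(τ₁ − τ₂)].
At t = 21.00: e^(−t/τ₁) = 0.533733, e^(−t/τ₂) = 0.420233.
C₂ = 4.309·[1 − (33.4470·0.533733 − 24.2230·0.420233)/(9.22398)] = 4.309·0.168207 = 0.724804 mol/L.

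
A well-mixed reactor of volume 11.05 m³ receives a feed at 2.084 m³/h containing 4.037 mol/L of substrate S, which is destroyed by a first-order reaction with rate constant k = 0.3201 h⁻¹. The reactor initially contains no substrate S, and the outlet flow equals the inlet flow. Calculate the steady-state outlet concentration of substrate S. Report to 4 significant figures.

1.497 mol/L

Species balance: V dC/dt = Q C_in − Q C − k V C.
Steady state (dC/dt = 0): C_ss = Q C_in/(Q + kV) = C_in/(1 + kV/Q).
C_ss = 2.084·4.037/(2.084 + 0.3201·11.05) = 8.41311/5.62111 = 1.49670 mol/L.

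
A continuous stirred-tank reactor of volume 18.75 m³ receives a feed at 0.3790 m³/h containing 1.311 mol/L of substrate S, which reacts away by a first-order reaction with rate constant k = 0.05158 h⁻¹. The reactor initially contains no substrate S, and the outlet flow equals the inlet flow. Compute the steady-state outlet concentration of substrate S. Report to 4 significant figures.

V dC/dt = Q(C_in − C) − k V C.
At steady state: 0 = Q C_in − (Q + kV) C_ss, so C_ss = Q C_in/(Q + kV).
C_ss = 0.3790·1.311/(0.3790 + 0.05158·18.75) = 0.496869/1.34613 = 0.369111 mol/L.

0.3691 mol/L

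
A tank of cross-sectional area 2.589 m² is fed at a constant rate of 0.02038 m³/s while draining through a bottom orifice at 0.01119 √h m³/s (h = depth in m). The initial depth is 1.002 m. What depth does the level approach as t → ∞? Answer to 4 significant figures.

3.317 m

Unsteady balance on liquid volume: A dh/dt = Q_in − 0.01119 √h. At steady state dh/dt = 0:
Q_in = 0.01119 √h_ss ⇒ √h_ss = 0.02038/0.01119 = 1.82127.
h_ss = 1.82127² = 3.31702 m. (Since h₀ = 1.002 m < h_ss, the level will rise toward this value.)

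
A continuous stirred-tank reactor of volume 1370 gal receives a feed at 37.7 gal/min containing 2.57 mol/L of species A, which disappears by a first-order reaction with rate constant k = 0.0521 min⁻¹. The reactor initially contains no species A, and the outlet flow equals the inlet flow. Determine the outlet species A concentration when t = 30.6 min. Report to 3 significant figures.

0.811 mol/L

Accumulation = in − out − consumed: V dC/dt = Q C_in − Q C − k V C.
This is linear with rate a = Q/V + k = 0.079618 min⁻¹.
C_ss = Q C_in/(Q + kV) = 0.88826 mol/L; C(t) = C_ss + (C₀ − C_ss) e^(−a t).
C(30.6) = 0.88826 + (-0.88826)·e^(−0.079618·30.6) = 0.88826 + (-0.88826)·0.087482 = 0.81056 mol/L.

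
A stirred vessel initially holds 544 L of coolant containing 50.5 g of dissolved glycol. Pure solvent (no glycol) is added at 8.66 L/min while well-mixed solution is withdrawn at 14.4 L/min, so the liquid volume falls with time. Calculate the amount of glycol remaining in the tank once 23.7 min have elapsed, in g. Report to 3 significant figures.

24.5 g

Let m(t) be the amount of glycol. Volume: V(t) = V₀ + (Q_in − Q_out) t = 544 − 5.7400 t; V(23.7) = 407.96 L.
No glycol enters, so dm/dt = −Q_out · (m/V).
Separate: dm/m = −Q_out dt/V(t) ⇒ ln(m/m₀) = −(Q_out/(Q_in−Q_out)) ln(V/V₀).
m = m₀ (V₀/V)^(Q_out/(Q_in−Q_out)) = 50.5 × (544/407.96)^(-2.5087) = 24.533 g.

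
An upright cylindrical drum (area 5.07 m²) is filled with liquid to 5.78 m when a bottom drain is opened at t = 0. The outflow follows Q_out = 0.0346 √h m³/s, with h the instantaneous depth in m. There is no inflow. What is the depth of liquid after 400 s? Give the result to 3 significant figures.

1.08 m

With no inflow, A dh/dt = −0.0346 √h.
This is separable: 2 d(√h)/dt = −0.0346/A, so √h = √h₀ − (0.0346/(2A)) t.
√h = √5.78 − 0.0346·400/(2·5.07) = 2.4042 − 1.3649 = 1.0393.
h = 1.0393² = 1.0801 m.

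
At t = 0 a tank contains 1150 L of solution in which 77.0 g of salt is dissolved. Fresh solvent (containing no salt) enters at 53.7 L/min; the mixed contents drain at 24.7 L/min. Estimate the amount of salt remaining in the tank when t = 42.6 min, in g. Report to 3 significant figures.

Let m(t) be the amount of salt. Volume: V(t) = V₀ + (Q_in − Q_out) t = 1150 + 29.000 t; V(42.6) = 2385.4 L.
Species balance (pure solvent in): dm/dt = −Q_out · m/V(t).
Separate: dm/m = −Q_out dt/V(t) ⇒ ln(m/m₀) = −(Q_out/(Q_in−Q_out)) ln(V/V₀).
m = m₀ (V₀/V)^(Q_out/(Q_in−Q_out)) = 77.0 × (1150/2385.4)^(0.85172) = 41.363 g.

41.4 g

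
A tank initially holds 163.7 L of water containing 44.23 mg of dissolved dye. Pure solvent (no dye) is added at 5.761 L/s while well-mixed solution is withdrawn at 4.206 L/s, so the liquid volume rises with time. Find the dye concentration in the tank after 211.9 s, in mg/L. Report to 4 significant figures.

Let m(t) be the amount of dye. Volume: V(t) = V₀ + (Q_in − Q_out) t = 163.7 + 1.55500 t; V(211.9) = 493.204 L.
Solute balance: dm/dt = 0 − Q_out C = −Q_out m/V(t).
Separate: dm/m = −Q_out dt/V(t) ⇒ ln(m/m₀) = −(Q_out/(Q_in−Q_out)) ln(V/V₀).
m = m₀ (V₀/V)^(Q_out/(Q_in−Q_out)) = 44.23 × (163.7/493.204)^(2.70482) = 2.23957 mg.
C = m/V = 2.23957/493.204 = 0.00454086 mg/L.

0.004541 mg/L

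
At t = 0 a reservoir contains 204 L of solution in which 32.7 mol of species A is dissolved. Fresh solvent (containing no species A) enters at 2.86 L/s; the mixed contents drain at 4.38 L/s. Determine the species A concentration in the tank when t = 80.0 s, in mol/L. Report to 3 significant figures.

Let m(t) be the amount of species A. Volume: V(t) = V₀ + (Q_in − Q_out) t = 204 − 1.5200 t; V(80.0) = 82.400 L.
Solute balance: dm/dt = 0 − Q_out C = −Q_out m/V(t).
Separate: dm/m = −Q_out dt/V(t) ⇒ ln(m/m₀) = −(Q_out/(Q_in−Q_out)) ln(V/V₀).
m = m₀ (V₀/V)^(Q_out/(Q_in−Q_out)) = 32.7 × (204/82.400)^(-2.8816) = 2.3992 mol.
C = m/V = 2.3992/82.400 = 0.029116 mol/L.

0.0291 mol/L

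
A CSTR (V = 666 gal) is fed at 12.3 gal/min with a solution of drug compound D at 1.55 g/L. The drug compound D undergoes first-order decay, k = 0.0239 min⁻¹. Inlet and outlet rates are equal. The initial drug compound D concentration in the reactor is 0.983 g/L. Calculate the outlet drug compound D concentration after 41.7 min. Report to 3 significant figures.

Species balance: V dC/dt = Q C_in − Q C − k V C.
This is linear with rate a = Q/V + k = 0.042368 min⁻¹.
C_ss = Q C_in/(Q + kV) = 0.67565 g/L; C(t) = C_ss + (C₀ − C_ss) e^(−a t).
C(41.7) = 0.67565 + (0.30735)·e^(−0.042368·41.7) = 0.67565 + (0.30735)·0.17088 = 0.72817 g/L.

0.728 g/L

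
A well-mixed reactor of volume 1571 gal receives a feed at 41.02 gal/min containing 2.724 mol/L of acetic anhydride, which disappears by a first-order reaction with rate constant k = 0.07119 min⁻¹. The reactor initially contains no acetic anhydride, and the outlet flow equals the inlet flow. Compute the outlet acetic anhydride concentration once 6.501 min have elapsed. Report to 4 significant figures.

V dC/dt = Q(C_in − C) − k V C.
This is linear with rate a = Q/V + k = 0.0973008 min⁻¹.
C_ss = Q C_in/(Q + kV) = 0.730988 mol/L; C(t) = C_ss + (C₀ − C_ss) e^(−a t).
C(6.501) = 0.730988 + (-0.730988)·e^(−0.0973008·6.501) = 0.730988 + (-0.730988)·0.531234 = 0.342662 mol/L.

0.3427 mol/L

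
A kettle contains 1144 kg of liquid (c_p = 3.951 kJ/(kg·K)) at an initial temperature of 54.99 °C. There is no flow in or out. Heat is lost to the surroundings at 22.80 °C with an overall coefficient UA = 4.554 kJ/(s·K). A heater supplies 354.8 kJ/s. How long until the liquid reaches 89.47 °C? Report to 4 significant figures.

1393 s

Lumped-capacitance energy balance: M c_p dT/dt = UA(T_amb − T) + Q̇.
τ = M c_p/UA = 992.522 s; T_ss = T_amb + Q̇/UA = 22.80 + 354.8/4.554 = 100.710 °C.
T(t) = T_ss + (T₀ − T_ss)e^(−t/τ); set T = 89.47:
t = −τ ln[(T − T_ss)/(T₀ − T_ss)] = −992.522 · ln(0.245837) = 1392.60 s.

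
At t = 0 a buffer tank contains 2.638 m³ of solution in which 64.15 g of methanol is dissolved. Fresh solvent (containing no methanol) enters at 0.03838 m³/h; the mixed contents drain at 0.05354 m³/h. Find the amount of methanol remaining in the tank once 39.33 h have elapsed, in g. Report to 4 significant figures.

25.96 g

Total volume: dV/dt = Q_in − Q_out = -0.0151600 m³/h, so V(t) = 2.638 − 0.0151600 t and V(39.33) = 2.04176 m³.
No methanol enters, so dm/dt = −Q_out · (m/V).
Separate: dm/m = −Q_out dt/V(t) ⇒ ln(m/m₀) = −(Q_out/(Q_in−Q_out)) ln(V/V₀).
m = m₀ (V₀/V)^(Q_out/(Q_in−Q_out)) = 64.15 × (2.638/2.04176)^(-3.53166) = 25.9553 g.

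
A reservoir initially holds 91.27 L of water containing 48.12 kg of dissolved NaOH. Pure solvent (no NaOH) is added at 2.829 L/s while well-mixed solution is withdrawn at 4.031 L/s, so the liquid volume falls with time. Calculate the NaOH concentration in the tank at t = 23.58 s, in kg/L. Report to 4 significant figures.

Let m(t) be the amount of NaOH. Volume: V(t) = V₀ + (Q_in − Q_out) t = 91.27 − 1.20200 t; V(23.58) = 62.9268 L.
No NaOH enters, so dm/dt = −Q_out · (m/V).
dm/m = −Q_out dt/(V₀ − 1.20200 t); integrating gives ln(m/m₀) = −(Q_out/(Q_in−Q_out)) ln(V/V₀).
m = m₀ (V₀/V)^(Q_out/(Q_in−Q_out)) = 48.12 × (91.27/62.9268)^(-3.35358) = 13.8277 kg.
C = m/V = 13.8277/62.9268 = 0.219742 kg/L.

0.2197 kg/L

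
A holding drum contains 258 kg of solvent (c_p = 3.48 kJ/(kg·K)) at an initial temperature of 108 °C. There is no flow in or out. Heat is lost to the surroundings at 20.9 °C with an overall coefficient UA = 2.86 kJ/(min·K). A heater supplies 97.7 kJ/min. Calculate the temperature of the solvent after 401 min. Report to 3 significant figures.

69.8 °C

M c_p dT/dt = −UA(T − T_amb) + Q̇.
dT/dt = (T_ss − T)/τ with T_ss = T_amb + Q̇/UA = 20.9 + 97.7/2.86 = 55.061 °C, τ = M c_p/UA = 258·3.48/2.86 = 313.93 min.
T approaches T_ss exponentially: T(t) = T_ss + (T₀ − T_ss) e^(−t/τ).
T(401) = 55.061 + (52.939)·0.27877 = 69.819 °C.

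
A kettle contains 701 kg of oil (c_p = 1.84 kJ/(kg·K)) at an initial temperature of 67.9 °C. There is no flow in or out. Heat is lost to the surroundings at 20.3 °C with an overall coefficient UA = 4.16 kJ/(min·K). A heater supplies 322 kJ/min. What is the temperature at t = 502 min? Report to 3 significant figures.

91.8 °C

Heat balance on the well-mixed liquid: M c_p dT/dt = −UA(T − T_amb) + Q̇.
dT/dt = (T_ss − T)/τ with T_ss = T_amb + Q̇/UA = 20.3 + 322/4.16 = 97.704 °C, τ = M c_p/UA = 701·1.84/4.16 = 310.06 min.
T approaches T_ss exponentially: T(t) = T_ss + (T₀ − T_ss) e^(−t/τ).
T(502) = 97.704 + (-29.804)·0.19809 = 91.800 °C.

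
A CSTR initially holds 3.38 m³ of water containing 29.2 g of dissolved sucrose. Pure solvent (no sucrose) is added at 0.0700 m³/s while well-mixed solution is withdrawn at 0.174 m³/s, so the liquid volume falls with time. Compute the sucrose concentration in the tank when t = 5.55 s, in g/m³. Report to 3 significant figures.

7.62 g/m³

Let m(t) be the amount of sucrose. Volume: V(t) = V₀ + (Q_in − Q_out) t = 3.38 − 0.10400 t; V(5.55) = 2.8028 m³.
Solute balance: dm/dt = 0 − Q_out C = −Q_out m/V(t).
dm/m = −Q_out dt/(V₀ − 0.10400 t); integrating gives ln(m/m₀) = −(Q_out/(Q_in−Q_out)) ln(V/V₀).
m = m₀ (V₀/V)^(Q_out/(Q_in−Q_out)) = 29.2 × (3.38/2.8028)^(-1.6731) = 21.346 g.
C = m/V = 21.346/2.8028 = 7.6160 g/m³.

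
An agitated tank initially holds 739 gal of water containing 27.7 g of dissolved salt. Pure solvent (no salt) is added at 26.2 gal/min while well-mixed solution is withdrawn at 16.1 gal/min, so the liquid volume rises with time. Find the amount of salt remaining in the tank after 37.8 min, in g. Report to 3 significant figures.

14.3 g

Total volume: dV/dt = Q_in − Q_out = 10.100 gal/min, so V(t) = 739 + 10.100 t and V(37.8) = 1120.8 gal.
Species balance (pure solvent in): dm/dt = −Q_out · m/V(t).
dm/m = −Q_out dt/(V₀ + 10.100 t); integrating gives ln(m/m₀) = −(Q_out/(Q_in−Q_out)) ln(V/V₀).
m = m₀ (V₀/V)^(Q_out/(Q_in−Q_out)) = 27.7 × (739/1120.8)^(1.5941) = 14.261 g.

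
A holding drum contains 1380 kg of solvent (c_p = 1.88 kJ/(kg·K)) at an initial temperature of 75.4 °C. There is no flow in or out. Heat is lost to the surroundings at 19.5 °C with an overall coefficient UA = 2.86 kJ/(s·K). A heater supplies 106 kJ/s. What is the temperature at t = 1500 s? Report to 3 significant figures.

60.2 °C

M c_p dT/dt = −UA(T − T_amb) + Q̇.
dT/dt = (T_ss − T)/τ with T_ss = T_amb + Q̇/UA = 19.5 + 106/2.86 = 56.563 °C, τ = M c_p/UA = 1380·1.88/2.86 = 907.13 s.
Solution: T(t) = T_ss + (T₀ − T_ss) e^(−t/τ).
T(1500) = 56.563 + (18.837)·0.19137 = 60.168 °C.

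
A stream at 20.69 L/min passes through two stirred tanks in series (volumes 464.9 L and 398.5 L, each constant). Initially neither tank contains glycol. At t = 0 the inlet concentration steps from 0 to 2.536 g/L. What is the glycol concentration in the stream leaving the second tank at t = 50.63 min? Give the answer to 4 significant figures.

1.769 g/L

Time constants: τᵢ = Vᵢ/Q for each well-mixed tank.
τ₁ = 464.9/20.69 = 22.4698 min; τ₂ = 398.5/20.69 = 19.2605 min.
Solving the cascade with C₁(0)=C₂(0)=0 gives C₂(t) = C_in[1 − (τ₁ e^(−t/τ₁) − τ₂ e^(−t/τ₂))/(τ₁ − τ₂)].
At t = 50.63: e^(−t/τ₁) = 0.105058, e^(−t/τ₂) = 0.0721726.
C₂ = 2.536·[1 − (22.4698·0.105058 − 19.2605·0.0721726)/(3.20928)] = 2.536·0.697584 = 1.76907 g/L.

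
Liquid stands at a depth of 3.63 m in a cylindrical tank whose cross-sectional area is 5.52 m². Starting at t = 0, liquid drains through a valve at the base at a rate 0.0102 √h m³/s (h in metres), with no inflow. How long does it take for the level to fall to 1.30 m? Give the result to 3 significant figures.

828 s

A dh/dt = −Q_out = −0.0102 √h.
This is separable: 2 d(√h)/dt = −0.0102/A, so √h = √h₀ − (0.0102/(2A)) t.
t = 2A(√h₀ − √h)/0.0102 = 2·5.52·(√3.63 − √1.30)/0.0102
  = 11.040 × (1.9053 − 1.1402) / 0.0102 = 828.09 s.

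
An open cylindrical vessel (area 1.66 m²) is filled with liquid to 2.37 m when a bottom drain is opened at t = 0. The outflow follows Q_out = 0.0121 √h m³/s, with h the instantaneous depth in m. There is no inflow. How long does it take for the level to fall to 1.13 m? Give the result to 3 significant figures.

131 s

With no inflow, A dh/dt = −0.0121 √h.
Separate and integrate: 2(√h − √h₀) = −(0.0121/A) t.
t = 2A(√h₀ − √h)/0.0121 = 2·1.66·(√2.37 − √1.13)/0.0121
  = 3.3200 × (1.5395 − 1.0630) / 0.0121 = 130.73 s.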